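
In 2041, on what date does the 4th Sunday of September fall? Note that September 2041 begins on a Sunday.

September 2041 begins on a Sunday, so the first Sunday is September 1.
The 4th Sunday is 3 weeks later: 1 + 21 = 22.

2041-09-22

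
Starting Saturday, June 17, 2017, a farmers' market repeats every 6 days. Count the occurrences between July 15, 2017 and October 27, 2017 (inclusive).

18

Occurrences land 6·i days after June 17, 2017 for i = 0, 1, 2, …
July 15, 2017 is 28 days after the start; 28 ÷ 6 = 4 remainder 4; since the remainder is 4, round up to i = 5. First occurrence in the window: #6 on July 17, 2017 (5×6 = 30 days in).
October 27, 2017 is 132 days after the start; 132 ÷ 6 = 22 remainder 0. Last occurrence in the window: #23 on October 27, 2017.
Occurrences #6 through #23: 18 in total.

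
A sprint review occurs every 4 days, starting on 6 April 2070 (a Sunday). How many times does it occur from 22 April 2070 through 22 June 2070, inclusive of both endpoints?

16

Occurrences land 4·i days after 6 April 2070 for i = 0, 1, 2, …
22 April 2070 is 16 days after the start; 16 ÷ 4 = 4 remainder 0. First occurrence in the window: #5 on 22 April 2070 (4×4 = 16 days in).
22 June 2070 is 77 days after the start; 77 ÷ 4 = 19 remainder 1. Last occurrence in the window: #20 on 21 June 2070.
Occurrences #5 through #20: 16 in total.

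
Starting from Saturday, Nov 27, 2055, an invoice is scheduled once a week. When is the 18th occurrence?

Mar 25, 2056

The 18th occurrence is 17 intervals after the first: 17 × 7 = 119 days after Nov 27, 2055.
Nov has 30 days — 3 days to the end of Nov leaves 116.
Dec has 31 days (85 left).
Jan has 31 days (54 left).
Feb has 29 days (25 left).
25 days into Mar → Mar 25, 2056.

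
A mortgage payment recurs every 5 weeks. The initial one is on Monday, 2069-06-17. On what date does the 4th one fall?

2069-09-30

The 4th occurrence is 3 intervals after the first: 3 × 35 = 105 days after 2069-06-17.
June has 30 days — 13 days to the end of June leaves 92.
July has 31 days (61 left).
August has 31 days (30 left).
30 days into September → 2069-09-30.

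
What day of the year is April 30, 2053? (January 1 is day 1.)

Days in months before April: 31 + 28 + 31 = 90.
Plus 30 days into April → day 120.

120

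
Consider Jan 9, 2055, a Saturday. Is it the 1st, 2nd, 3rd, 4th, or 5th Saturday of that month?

2nd

Day 9 falls in week ⌈9/7⌉ of the month.
Days 1–7 hold the 1st Saturday, 8–14 the 2nd, 15–21 the 3rd, 22–28 the 4th, 29–31 the 5th.
9 is in the range for the 2nd.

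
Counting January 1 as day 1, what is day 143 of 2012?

January has 31 days (143 − 31 = 112 remain).
February has 29 days (112 − 29 = 83 remain).
March has 31 days (83 − 31 = 52 remain).
April has 30 days (52 − 30 = 22 remain).
22 into May → May 22.

22 May 2012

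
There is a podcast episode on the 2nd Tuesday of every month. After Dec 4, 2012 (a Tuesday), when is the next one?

Dec 2012 starts on a Saturday; its first Tuesday is the 4th, so the 2nd Tuesday is the 11th — Dec 11, 2012.
Dec 11, 2012 is after Dec 4, 2012, so that is the next one.

Dec 11, 2012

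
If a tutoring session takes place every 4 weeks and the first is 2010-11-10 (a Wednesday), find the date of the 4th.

The 4th occurrence is 3 intervals after the first: 3 × 28 = 84 days after 2010-11-10.
November has 30 days — 20 days to the end of November leaves 64.
December has 31 days (33 left).
January has 31 days (2 left).
2 days into February → 2011-02-02.

2011-02-02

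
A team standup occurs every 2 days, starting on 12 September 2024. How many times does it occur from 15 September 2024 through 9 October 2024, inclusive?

12

Occurrences land 2·i days after 12 September 2024 for i = 0, 1, 2, …
15 September 2024 is 3 days after the start; 3 ÷ 2 = 1 remainder 1; since the remainder is 1, round up to i = 2. First occurrence in the window: #3 on 16 September 2024 (2×2 = 4 days in).
9 October 2024 is 27 days after the start; 27 ÷ 2 = 13 remainder 1. Last occurrence in the window: #14 on 8 October 2024.
Occurrences #3 through #14: 12 in total.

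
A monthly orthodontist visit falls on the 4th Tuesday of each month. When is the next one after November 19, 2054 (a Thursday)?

November 2054 starts on a Sunday; its first Tuesday is the 3rd, so the 4th Tuesday is the 24th — November 24, 2054.
November 24, 2054 is after November 19, 2054, so that is the next one.

November 24, 2054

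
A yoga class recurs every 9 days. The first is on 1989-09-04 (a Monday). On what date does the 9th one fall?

1989-11-15

The 9th occurrence is 8 intervals after the first: 8 × 9 = 72 days after 1989-09-04.
September has 30 days — 26 days to the end of September leaves 46.
October has 31 days (15 left).
15 days into November → 1989-11-15.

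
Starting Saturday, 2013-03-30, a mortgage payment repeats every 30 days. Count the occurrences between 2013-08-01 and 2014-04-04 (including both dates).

Occurrences land 30·i days after 2013-03-30 for i = 0, 1, 2, …
2013-08-01 is 124 days after the start; 124 ÷ 30 = 4 remainder 4; since the remainder is 4, round up to i = 5. First occurrence in the window: #6 on 2013-08-27 (5×30 = 150 days in).
2014-04-04 is 370 days after the start; 370 ÷ 30 = 12 remainder 10. Last occurrence in the window: #13 on 2014-03-25.
Occurrences #6 through #13: 8 in total.

8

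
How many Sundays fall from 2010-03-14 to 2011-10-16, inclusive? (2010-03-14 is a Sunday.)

84

2010-03-14 is a Sunday; the first Sunday on or after it is 2010-03-14.
From 2010-03-14 to 2011-10-16: 292 + 289 = 581 days (rest of 2010, to 2011-10-16 in 2011).
581 ÷ 7 = 83 full weeks with remainder 0, so 83 more Sundays after the first → 84.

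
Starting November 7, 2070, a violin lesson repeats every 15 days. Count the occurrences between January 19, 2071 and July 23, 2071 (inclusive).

13

Occurrences land 15·i days after November 7, 2070 for i = 0, 1, 2, …
January 19, 2071 is 73 days after the start; 73 ÷ 15 = 4 remainder 13; since the remainder is 13, round up to i = 5. First occurrence in the window: #6 on January 21, 2071 (5×15 = 75 days in).
July 23, 2071 is 258 days after the start; 258 ÷ 15 = 17 remainder 3. Last occurrence in the window: #18 on July 20, 2071.
Occurrences #6 through #18: 13 in total.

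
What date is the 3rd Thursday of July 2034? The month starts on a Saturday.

July 2034 begins on a Saturday, so the first Thursday is July 6 (5 days later).
The 3rd Thursday is 2 weeks later: 6 + 14 = 20.

2034-07-20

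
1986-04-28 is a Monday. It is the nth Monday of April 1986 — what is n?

Day 28 falls in week ⌈28/7⌉ of the month.
Days 1–7 hold the 1st Monday, 8–14 the 2nd, 15–21 the 3rd, 22–28 the 4th, 29–31 the 5th.
28 is in the range for the 4th.

4th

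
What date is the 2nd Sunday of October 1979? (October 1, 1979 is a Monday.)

1979-10-14

October 1979 begins on a Monday, so the first Sunday is October 7 (6 days later).
The 2nd Sunday is 1 weeks later: 7 + 7 = 14.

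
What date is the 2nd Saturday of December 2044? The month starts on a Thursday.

December 2044 begins on a Thursday, so the first Saturday is December 3 (2 days later).
The 2nd Saturday is 1 weeks later: 3 + 7 = 10.

10 December 2044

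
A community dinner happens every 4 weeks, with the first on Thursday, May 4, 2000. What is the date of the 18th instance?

Aug 23, 2001

The 18th occurrence is 17 intervals after the first: 17 × 28 = 476 days after May 4, 2000.
May has 31 days — 27 days to the end of May leaves 449.
From end of May to end of 2000 is 214 days (235 left).
Jan has 31 days (204 left).
Feb has 28 days (176 left).
Mar has 31 days (145 left).
Apr has 30 days (115 left).
May has 31 days (84 left).
Jun has 30 days (54 left).
Jul has 31 days (23 left).
23 days into Aug → Aug 23, 2001.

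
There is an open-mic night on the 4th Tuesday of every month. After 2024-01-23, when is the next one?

2024-02-27

January 2024 starts on a Monday; its first Tuesday is the 2nd, so the 4th Tuesday is the 23rd — 2024-01-23.
That is not after 2024-01-23, so look at February 2024.
February 2024 starts on a Thursday; its first Tuesday is the 6th, so the 4th Tuesday is the 27th — 2024-02-27.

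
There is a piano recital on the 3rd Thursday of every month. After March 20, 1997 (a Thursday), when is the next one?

April 17, 1997

March 1997 starts on a Saturday; its first Thursday is the 6th, so the 3rd Thursday is the 20th — March 20, 1997.
That is not after March 20, 1997, so look at April 1997.
April 1997 starts on a Tuesday; its first Thursday is the 3rd, so the 3rd Thursday is the 17th — April 17, 1997.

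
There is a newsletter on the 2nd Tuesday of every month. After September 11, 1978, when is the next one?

September 1978 starts on a Friday; its first Tuesday is the 5th, so the 2nd Tuesday is the 12th — September 12, 1978.
September 12, 1978 is after September 11, 1978, so that is the next one.

September 12, 1978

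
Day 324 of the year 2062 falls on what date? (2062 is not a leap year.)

January has 31 days (324 − 31 = 293 remain).
February has 28 days (293 − 28 = 265 remain).
March has 31 days (265 − 31 = 234 remain).
April has 30 days (234 − 30 = 204 remain).
May has 31 days (204 − 31 = 173 remain).
June has 30 days (173 − 30 = 143 remain).
July has 31 days (143 − 31 = 112 remain).
August has 31 days (112 − 31 = 81 remain).
September has 30 days (81 − 30 = 51 remain).
October has 31 days (51 − 31 = 20 remain).
20 into November → November 20.

2062-11-20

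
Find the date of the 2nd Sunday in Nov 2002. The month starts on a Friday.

Nov 2002 begins on a Friday, so the first Sunday is Nov 3 (2 days later).
The 2nd Sunday is 1 weeks later: 3 + 7 = 10.

Nov 10, 2002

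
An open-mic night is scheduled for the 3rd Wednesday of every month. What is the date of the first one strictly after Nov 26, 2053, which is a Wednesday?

Dec 17, 2053

Nov 2053 starts on a Saturday; its first Wednesday is the 5th, so the 3rd Wednesday is the 19th — Nov 19, 2053.
That is not after Nov 26, 2053, so look at Dec 2053.
Dec 2053 starts on a Monday; its first Wednesday is the 3rd, so the 3rd Wednesday is the 17th — Dec 17, 2053.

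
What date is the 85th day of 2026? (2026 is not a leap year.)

January has 31 days (85 − 31 = 54 remain).
February has 28 days (54 − 28 = 26 remain).
26 into March → March 26.

2026-03-26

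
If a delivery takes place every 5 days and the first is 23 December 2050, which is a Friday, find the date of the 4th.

The 4th occurrence is 3 intervals after the first: 3 × 5 = 15 days after 23 December 2050.
December has 31 days — 8 days to the end of December leaves 7.
7 days into January → 7 January 2051.

7 January 2051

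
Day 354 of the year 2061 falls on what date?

Dec 20, 2061

Jan has 31 days (354 − 31 = 323 remain).
Feb has 28 days (323 − 28 = 295 remain).
Mar has 31 days (295 − 31 = 264 remain).
Apr has 30 days (264 − 30 = 234 remain).
May has 31 days (234 − 31 = 203 remain).
Jun has 30 days (203 − 30 = 173 remain).
Jul has 31 days (173 − 31 = 142 remain).
Aug has 31 days (142 − 31 = 111 remain).
Sep has 30 days (111 − 30 = 81 remain).
Oct has 31 days (81 − 31 = 50 remain).
Nov has 30 days (50 − 30 = 20 remain).
20 into Dec → Dec 20.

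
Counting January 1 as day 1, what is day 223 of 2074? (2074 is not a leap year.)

January has 31 days (223 − 31 = 192 remain).
February has 28 days (192 − 28 = 164 remain).
March has 31 days (164 − 31 = 133 remain).
April has 30 days (133 − 30 = 103 remain).
May has 31 days (103 − 31 = 72 remain).
June has 30 days (72 − 30 = 42 remain).
July has 31 days (42 − 31 = 11 remain).
11 into August → August 11.

August 11, 2074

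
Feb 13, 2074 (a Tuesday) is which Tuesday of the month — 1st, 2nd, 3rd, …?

2nd

Day 13 falls in week ⌈13/7⌉ of the month.
Days 1–7 hold the 1st Tuesday, 8–14 the 2nd, 15–21 the 3rd, 22–28 the 4th, 29–31 the 5th.
13 is in the range for the 2nd.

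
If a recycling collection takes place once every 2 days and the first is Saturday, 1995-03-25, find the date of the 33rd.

1995-05-28

The 33rd occurrence is 32 intervals after the first: 32 × 2 = 64 days after 1995-03-25.
March has 31 days — 6 days to the end of March leaves 58.
April has 30 days (28 left).
28 days into May → 1995-05-28.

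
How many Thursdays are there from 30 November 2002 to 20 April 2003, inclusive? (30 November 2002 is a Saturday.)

30 November 2002 is a Saturday; the first Thursday on or after it is 5 December 2002 (5 days later).
From 5 December 2002 to 20 April 2003: 26 + 31 + 28 + 31 + 20 = 136 days (rest of December, January, February, March, April).
136 ÷ 7 = 19 full weeks with remainder 3, so 19 more Thursdays after the first → 20.

20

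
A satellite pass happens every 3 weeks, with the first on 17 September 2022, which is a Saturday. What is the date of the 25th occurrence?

3 February 2024

The 25th occurrence is 24 intervals after the first: 24 × 21 = 504 days after 17 September 2022.
September has 30 days — 13 days to the end of September leaves 491.
From end of September to end of 2022 is 92 days (399 left).
2023 has 365 days (34 left).
January has 31 days (3 left).
3 days into February → 3 February 2024.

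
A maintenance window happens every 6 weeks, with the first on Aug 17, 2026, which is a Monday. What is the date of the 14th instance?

The 14th occurrence is 13 intervals after the first: 13 × 42 = 546 days after Aug 17, 2026.
Aug has 31 days — 14 days to the end of Aug leaves 532.
From end of Aug to end of 2026 is 122 days (410 left).
2027 has 365 days (45 left).
Jan has 31 days (14 left).
14 days into Feb → Feb 14, 2028.

Feb 14, 2028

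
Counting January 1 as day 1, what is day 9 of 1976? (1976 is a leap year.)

1976-01-09

9 into January → January 9.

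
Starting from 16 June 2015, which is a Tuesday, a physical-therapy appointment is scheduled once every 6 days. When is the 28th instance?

The 28th occurrence is 27 intervals after the first: 27 × 6 = 162 days after 16 June 2015.
June has 30 days — 14 days to the end of June leaves 148.
July has 31 days (117 left).
August has 31 days (86 left).
September has 30 days (56 left).
October has 31 days (25 left).
25 days into November → 25 November 2015.

25 November 2015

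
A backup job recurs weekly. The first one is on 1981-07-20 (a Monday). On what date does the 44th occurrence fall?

1982-05-17

The 44th occurrence is 43 intervals after the first: 43 × 7 = 301 days after 1981-07-20.
July has 31 days — 11 days to the end of July leaves 290.
August has 31 days (259 left).
September has 30 days (229 left).
October has 31 days (198 left).
November has 30 days (168 left).
December has 31 days (137 left).
January has 31 days (106 left).
February has 28 days (78 left).
March has 31 days (47 left).
April has 30 days (17 left).
17 days into May → 1982-05-17.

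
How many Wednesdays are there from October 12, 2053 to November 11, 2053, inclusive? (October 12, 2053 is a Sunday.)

October 12, 2053 is a Sunday; the first Wednesday on or after it is October 15, 2053 (3 days later).
From October 15, 2053 to November 11, 2053: 16 + 11 = 27 days (rest of October, November).
27 ÷ 7 = 3 full weeks with remainder 6, so 3 more Wednesdays after the first → 4.

4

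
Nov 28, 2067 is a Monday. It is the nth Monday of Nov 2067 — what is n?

4th

Day 28 falls in week ⌈28/7⌉ of the month.
Days 1–7 hold the 1st Monday, 8–14 the 2nd, 15–21 the 3rd, 22–28 the 4th, 29–31 the 5th.
28 is in the range for the 4th.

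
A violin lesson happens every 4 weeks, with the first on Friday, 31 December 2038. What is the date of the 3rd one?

The 3rd occurrence is 2 intervals after the first: 2 × 28 = 56 days after 31 December 2038.
December has 31 days — 0 days to the end of December leaves 56.
January has 31 days (25 left).
25 days into February → 25 February 2039.

25 February 2039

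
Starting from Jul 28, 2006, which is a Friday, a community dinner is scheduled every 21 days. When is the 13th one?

The 13th occurrence is 12 intervals after the first: 12 × 21 = 252 days after Jul 28, 2006.
Jul has 31 days — 3 days to the end of Jul leaves 249.
Aug has 31 days (218 left).
Sep has 30 days (188 left).
Oct has 31 days (157 left).
Nov has 30 days (127 left).
Dec has 31 days (96 left).
Jan has 31 days (65 left).
Feb has 28 days (37 left).
Mar has 31 days (6 left).
6 days into Apr → Apr 6, 2007.

Apr 6, 2007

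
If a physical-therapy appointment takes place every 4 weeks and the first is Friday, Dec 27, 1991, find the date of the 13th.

The 13th occurrence is 12 intervals after the first: 12 × 28 = 336 days after Dec 27, 1991.
Dec has 31 days — 4 days to the end of Dec leaves 332.
Jan has 31 days (301 left).
Feb has 29 days (272 left).
Mar has 31 days (241 left).
Apr has 30 days (211 left).
May has 31 days (180 left).
Jun has 30 days (150 left).
Jul has 31 days (119 left).
Aug has 31 days (88 left).
Sep has 30 days (58 left).
Oct has 31 days (27 left).
27 days into Nov → Nov 27, 1992.

Nov 27, 1992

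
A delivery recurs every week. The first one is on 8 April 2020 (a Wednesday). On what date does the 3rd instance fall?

22 April 2020

The 3rd occurrence is 2 intervals after the first: 2 × 7 = 14 days after 8 April 2020.
14 days later is 22 April 2020.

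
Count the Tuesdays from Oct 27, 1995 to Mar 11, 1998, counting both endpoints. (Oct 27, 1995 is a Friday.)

Oct 27, 1995 is a Friday; the first Tuesday on or after it is Oct 31, 1995 (4 days later).
From Oct 31, 1995 to Mar 11, 1998: 61 + 366 + 365 + 70 = 862 days (rest of 1995, 1996, 1997, to Mar 11, 1998 in 1998).
862 ÷ 7 = 123 full weeks with remainder 1, so 123 more Tuesdays after the first → 124.

124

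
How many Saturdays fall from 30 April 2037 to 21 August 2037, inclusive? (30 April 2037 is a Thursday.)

16

30 April 2037 is a Thursday; the first Saturday on or after it is 2 May 2037 (2 days later).
From 2 May 2037 to 21 August 2037: 29 + 30 + 31 + 21 = 111 days (rest of May, June, July, August).
111 ÷ 7 = 15 full weeks with remainder 6, so 15 more Saturdays after the first → 16.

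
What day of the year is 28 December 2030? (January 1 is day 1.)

362

Days in months before December: 31 + 28 + 31 + 30 + 31 + 30 + 31 + 31 + 30 + 31 + 30 = 334.
Plus 28 days into December → day 362.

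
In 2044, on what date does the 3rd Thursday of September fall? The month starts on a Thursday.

September 2044 begins on a Thursday, so the first Thursday is September 1.
The 3rd Thursday is 2 weeks later: 1 + 14 = 15.

15 September 2044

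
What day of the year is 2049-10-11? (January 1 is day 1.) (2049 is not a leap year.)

Days in months before October: 31 + 28 + 31 + 30 + 31 + 30 + 31 + 31 + 30 = 273.
Plus 11 days into October → day 284.

284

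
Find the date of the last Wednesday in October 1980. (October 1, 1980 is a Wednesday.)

October 1980 begins on a Wednesday, so the first Wednesday is October 1.
October 1980 has 31 days. Adding weeks: 1, 8, 15, 22, 29 — the last one ≤ 31 is the 29th.

October 29, 1980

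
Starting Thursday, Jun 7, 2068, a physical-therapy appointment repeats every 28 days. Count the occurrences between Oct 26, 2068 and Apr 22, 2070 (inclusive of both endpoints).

19

Occurrences land 28·i days after Jun 7, 2068 for i = 0, 1, 2, …
Oct 26, 2068 is 141 days after the start; 141 ÷ 28 = 5 remainder 1; since the remainder is 1, round up to i = 6. First occurrence in the window: #7 on Nov 22, 2068 (6×28 = 168 days in).
Apr 22, 2070 is 684 days after the start; 684 ÷ 28 = 24 remainder 12. Last occurrence in the window: #25 on Apr 10, 2070.
Occurrences #7 through #25: 19 in total.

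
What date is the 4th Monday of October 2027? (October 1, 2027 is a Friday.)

25 October 2027

October 2027 begins on a Friday, so the first Monday is October 4 (3 days later).
The 4th Monday is 3 weeks later: 4 + 21 = 25.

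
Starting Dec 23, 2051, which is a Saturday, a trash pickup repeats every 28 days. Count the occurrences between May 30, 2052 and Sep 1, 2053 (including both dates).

17

Occurrences land 28·i days after Dec 23, 2051 for i = 0, 1, 2, …
May 30, 2052 is 159 days after the start; 159 ÷ 28 = 5 remainder 19; since the remainder is 19, round up to i = 6. First occurrence in the window: #7 on Jun 8, 2052 (6×28 = 168 days in).
Sep 1, 2053 is 618 days after the start; 618 ÷ 28 = 22 remainder 2. Last occurrence in the window: #23 on Aug 30, 2053.
Occurrences #7 through #23: 17 in total.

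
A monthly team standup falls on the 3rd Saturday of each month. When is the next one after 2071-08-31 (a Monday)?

2071-09-19

August 2071 starts on a Saturday; its first Saturday is the 1st, so the 3rd Saturday is the 15th — 2071-08-15.
That is not after 2071-08-31, so look at September 2071.
September 2071 starts on a Tuesday; its first Saturday is the 5th, so the 3rd Saturday is the 19th — 2071-09-19.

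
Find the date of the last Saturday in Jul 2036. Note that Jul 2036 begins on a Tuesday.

Jul 2036 begins on a Tuesday, so the first Saturday is Jul 5 (4 days later).
Jul 2036 has 31 days. Adding weeks: 5, 12, 19, 26 — the last one ≤ 31 is the 26th.

Jul 26, 2036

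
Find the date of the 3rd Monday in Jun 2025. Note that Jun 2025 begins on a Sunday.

Jun 2025 begins on a Sunday, so the first Monday is Jun 2 (1 day later).
The 3rd Monday is 2 weeks later: 2 + 14 = 16.

Jun 16, 2025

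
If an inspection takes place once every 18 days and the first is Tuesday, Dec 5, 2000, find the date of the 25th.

The 25th occurrence is 24 intervals after the first: 24 × 18 = 432 days after Dec 5, 2000.
Dec has 31 days — 26 days to the end of Dec leaves 406.
2001 has 365 days (41 left).
Jan has 31 days (10 left).
10 days into Feb → Feb 10, 2002.

Feb 10, 2002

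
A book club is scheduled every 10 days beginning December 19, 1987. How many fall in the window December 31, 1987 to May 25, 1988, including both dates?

Occurrences land 10·i days after December 19, 1987 for i = 0, 1, 2, …
December 31, 1987 is 12 days after the start; 12 ÷ 10 = 1 remainder 2; since the remainder is 2, round up to i = 2. First occurrence in the window: #3 on January 8, 1988 (2×10 = 20 days in).
May 25, 1988 is 158 days after the start; 158 ÷ 10 = 15 remainder 8. Last occurrence in the window: #16 on May 17, 1988.
Occurrences #3 through #16: 14 in total.

14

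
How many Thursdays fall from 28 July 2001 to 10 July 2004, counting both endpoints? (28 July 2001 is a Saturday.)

28 July 2001 is a Saturday; the first Thursday on or after it is 2 August 2001 (5 days later).
From 2 August 2001 to 10 July 2004: 151 + 365 + 365 + 192 = 1073 days (rest of 2001, 2002, 2003, to 10 July 2004 in 2004).
1073 ÷ 7 = 153 full weeks with remainder 2, so 153 more Thursdays after the first → 154.

154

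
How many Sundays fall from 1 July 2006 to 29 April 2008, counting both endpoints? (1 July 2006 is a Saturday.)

1 July 2006 is a Saturday; the first Sunday on or after it is 2 July 2006 (1 day later).
From 2 July 2006 to 29 April 2008: 182 + 365 + 120 = 667 days (rest of 2006, 2007, to 29 April 2008 in 2008).
667 ÷ 7 = 95 full weeks with remainder 2, so 95 more Sundays after the first → 96.

96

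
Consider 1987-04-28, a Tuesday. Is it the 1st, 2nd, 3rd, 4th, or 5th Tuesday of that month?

4th

Day 28 falls in week ⌈28/7⌉ of the month.
Days 1–7 hold the 1st Tuesday, 8–14 the 2nd, 15–21 the 3rd, 22–28 the 4th, 29–31 the 5th.
28 is in the range for the 4th.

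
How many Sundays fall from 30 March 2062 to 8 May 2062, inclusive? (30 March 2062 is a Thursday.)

6

30 March 2062 is a Thursday; the first Sunday on or after it is 2 April 2062 (3 days later).
From 2 April 2062 to 8 May 2062: 28 + 8 = 36 days (rest of April, May).
36 ÷ 7 = 5 full weeks with remainder 1, so 5 more Sundays after the first → 6.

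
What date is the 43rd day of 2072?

2072-02-12

January has 31 days (43 − 31 = 12 remain).
12 into February → February 12.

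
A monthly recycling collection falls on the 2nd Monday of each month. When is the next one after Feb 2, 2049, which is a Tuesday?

Feb 8, 2049

Feb 2049 starts on a Monday; its first Monday is the 1st, so the 2nd Monday is the 8th — Feb 8, 2049.
Feb 8, 2049 is after Feb 2, 2049, so that is the next one.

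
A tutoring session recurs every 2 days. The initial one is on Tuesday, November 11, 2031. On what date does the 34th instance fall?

January 16, 2032

The 34th occurrence is 33 intervals after the first: 33 × 2 = 66 days after November 11, 2031.
November has 30 days — 19 days to the end of November leaves 47.
December has 31 days (16 left).
16 days into January → January 16, 2032.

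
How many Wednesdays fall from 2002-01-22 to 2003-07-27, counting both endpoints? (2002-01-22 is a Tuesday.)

2002-01-22 is a Tuesday; the first Wednesday on or after it is 2002-01-23 (1 day later).
From 2002-01-23 to 2003-07-27: 342 + 208 = 550 days (rest of 2002, to 2003-07-27 in 2003).
550 ÷ 7 = 78 full weeks with remainder 4, so 78 more Wednesdays after the first → 79.

79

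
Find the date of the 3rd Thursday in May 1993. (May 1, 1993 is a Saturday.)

1993-05-20

May 1993 begins on a Saturday, so the first Thursday is May 6 (5 days later).
The 3rd Thursday is 2 weeks later: 6 + 14 = 20.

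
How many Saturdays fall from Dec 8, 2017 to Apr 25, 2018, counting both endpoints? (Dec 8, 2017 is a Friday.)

20

Dec 8, 2017 is a Friday; the first Saturday on or after it is Dec 9, 2017 (1 day later).
From Dec 9, 2017 to Apr 25, 2018: 22 + 31 + 28 + 31 + 25 = 137 days (rest of Dec, Jan, Feb, Mar, Apr).
137 ÷ 7 = 19 full weeks with remainder 4, so 19 more Saturdays after the first → 20.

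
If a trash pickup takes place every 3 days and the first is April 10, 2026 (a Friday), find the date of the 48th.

The 48th occurrence is 47 intervals after the first: 47 × 3 = 141 days after April 10, 2026.
April has 30 days — 20 days to the end of April leaves 121.
May has 31 days (90 left).
June has 30 days (60 left).
July has 31 days (29 left).
29 days into August → August 29, 2026.

August 29, 2026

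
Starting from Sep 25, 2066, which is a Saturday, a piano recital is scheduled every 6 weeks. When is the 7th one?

Jun 4, 2067

The 7th occurrence is 6 intervals after the first: 6 × 42 = 252 days after Sep 25, 2066.
Sep has 30 days — 5 days to the end of Sep leaves 247.
Oct has 31 days (216 left).
Nov has 30 days (186 left).
Dec has 31 days (155 left).
Jan has 31 days (124 left).
Feb has 28 days (96 left).
Mar has 31 days (65 left).
Apr has 30 days (35 left).
May has 31 days (4 left).
4 days into Jun → Jun 4, 2067.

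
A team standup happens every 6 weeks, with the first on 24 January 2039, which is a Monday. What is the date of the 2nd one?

The 2nd occurrence is 1 interval after the first: 1 × 42 = 42 days after 24 January 2039.
January has 31 days — 7 days to the end of January leaves 35.
February has 28 days (7 left).
7 days into March → 7 March 2039.

7 March 2039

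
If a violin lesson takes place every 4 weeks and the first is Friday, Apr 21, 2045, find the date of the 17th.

Jul 13, 2046

The 17th occurrence is 16 intervals after the first: 16 × 28 = 448 days after Apr 21, 2045.
Apr has 30 days — 9 days to the end of Apr leaves 439.
From end of Apr to end of 2045 is 245 days (194 left).
Jan has 31 days (163 left).
Feb has 28 days (135 left).
Mar has 31 days (104 left).
Apr has 30 days (74 left).
May has 31 days (43 left).
Jun has 30 days (13 left).
13 days into Jul → Jul 13, 2046.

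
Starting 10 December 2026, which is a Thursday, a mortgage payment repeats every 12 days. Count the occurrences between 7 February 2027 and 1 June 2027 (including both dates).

10

Occurrences land 12·i days after 10 December 2026 for i = 0, 1, 2, …
7 February 2027 is 59 days after the start; 59 ÷ 12 = 4 remainder 11; since the remainder is 11, round up to i = 5. First occurrence in the window: #6 on 8 February 2027 (5×12 = 60 days in).
1 June 2027 is 173 days after the start; 173 ÷ 12 = 14 remainder 5. Last occurrence in the window: #15 on 27 May 2027.
Occurrences #6 through #15: 10 in total.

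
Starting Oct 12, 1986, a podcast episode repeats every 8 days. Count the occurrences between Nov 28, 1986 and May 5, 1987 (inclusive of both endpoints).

20

Occurrences land 8·i days after Oct 12, 1986 for i = 0, 1, 2, …
Nov 28, 1986 is 47 days after the start; 47 ÷ 8 = 5 remainder 7; since the remainder is 7, round up to i = 6. First occurrence in the window: #7 on Nov 29, 1986 (6×8 = 48 days in).
May 5, 1987 is 205 days after the start; 205 ÷ 8 = 25 remainder 5. Last occurrence in the window: #26 on Apr 30, 1987.
Occurrences #7 through #26: 20 in total.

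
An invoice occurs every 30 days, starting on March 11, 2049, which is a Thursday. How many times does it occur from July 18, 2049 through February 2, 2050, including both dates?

6

Occurrences land 30·i days after March 11, 2049 for i = 0, 1, 2, …
July 18, 2049 is 129 days after the start; 129 ÷ 30 = 4 remainder 9; since the remainder is 9, round up to i = 5. First occurrence in the window: #6 on August 8, 2049 (5×30 = 150 days in).
February 2, 2050 is 328 days after the start; 328 ÷ 30 = 10 remainder 28. Last occurrence in the window: #11 on January 5, 2050.
Occurrences #6 through #11: 6 in total.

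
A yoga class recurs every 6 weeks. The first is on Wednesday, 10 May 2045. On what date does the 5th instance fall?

25 October 2045

The 5th occurrence is 4 intervals after the first: 4 × 42 = 168 days after 10 May 2045.
May has 31 days — 21 days to the end of May leaves 147.
June has 30 days (117 left).
July has 31 days (86 left).
August has 31 days (55 left).
September has 30 days (25 left).
25 days into October → 25 October 2045.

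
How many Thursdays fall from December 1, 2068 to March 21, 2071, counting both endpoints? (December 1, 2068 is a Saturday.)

120

December 1, 2068 is a Saturday; the first Thursday on or after it is December 6, 2068 (5 days later).
From December 6, 2068 to March 21, 2071: 25 + 365 + 365 + 80 = 835 days (rest of 2068, 2069, 2070, to March 21, 2071 in 2071).
835 ÷ 7 = 119 full weeks with remainder 2, so 119 more Thursdays after the first → 120.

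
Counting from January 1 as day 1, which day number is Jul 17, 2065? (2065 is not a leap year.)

198

Days in months before Jul: 31 + 28 + 31 + 30 + 31 + 30 = 181.
Plus 17 days into Jul → day 198.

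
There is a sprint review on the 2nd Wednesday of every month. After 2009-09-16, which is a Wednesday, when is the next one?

2009-10-14

September 2009 starts on a Tuesday; its first Wednesday is the 2nd, so the 2nd Wednesday is the 9th — 2009-09-09.
That is not after 2009-09-16, so look at October 2009.
October 2009 starts on a Thursday; its first Wednesday is the 7th, so the 2nd Wednesday is the 14th — 2009-10-14.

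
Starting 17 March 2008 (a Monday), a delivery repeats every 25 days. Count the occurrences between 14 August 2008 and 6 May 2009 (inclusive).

11

Occurrences land 25·i days after 17 March 2008 for i = 0, 1, 2, …
14 August 2008 is 150 days after the start; 150 ÷ 25 = 6 remainder 0. First occurrence in the window: #7 on 14 August 2008 (6×25 = 150 days in).
6 May 2009 is 415 days after the start; 415 ÷ 25 = 16 remainder 15. Last occurrence in the window: #17 on 21 April 2009.
Occurrences #7 through #17: 11 in total.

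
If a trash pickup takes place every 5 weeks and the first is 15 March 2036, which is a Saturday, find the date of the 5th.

The 5th occurrence is 4 intervals after the first: 4 × 35 = 140 days after 15 March 2036.
March has 31 days — 16 days to the end of March leaves 124.
April has 30 days (94 left).
May has 31 days (63 left).
June has 30 days (33 left).
July has 31 days (2 left).
2 days into August → 2 August 2036.

2 August 2036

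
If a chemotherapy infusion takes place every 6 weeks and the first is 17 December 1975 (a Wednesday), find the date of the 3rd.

The 3rd occurrence is 2 intervals after the first: 2 × 42 = 84 days after 17 December 1975.
December has 31 days — 14 days to the end of December leaves 70.
January has 31 days (39 left).
February has 29 days (10 left).
10 days into March → 10 March 1976.

10 March 1976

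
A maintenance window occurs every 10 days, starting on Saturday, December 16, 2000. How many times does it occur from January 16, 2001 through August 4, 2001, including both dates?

20

Occurrences land 10·i days after December 16, 2000 for i = 0, 1, 2, …
January 16, 2001 is 31 days after the start; 31 ÷ 10 = 3 remainder 1; since the remainder is 1, round up to i = 4. First occurrence in the window: #5 on January 25, 2001 (4×10 = 40 days in).
August 4, 2001 is 231 days after the start; 231 ÷ 10 = 23 remainder 1. Last occurrence in the window: #24 on August 3, 2001.
Occurrences #5 through #24: 20 in total.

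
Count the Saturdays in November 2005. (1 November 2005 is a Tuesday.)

4

1 November 2005 is a Tuesday; the first Saturday on or after it is 5 November 2005 (4 days later).
From 5 November 2005 to 30 November 2005 is 30 − 5 = 25 days.
25 ÷ 7 = 3 full weeks with remainder 4, so 3 more Saturdays after the first → 4.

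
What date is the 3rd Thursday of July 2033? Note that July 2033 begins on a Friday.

July 2033 begins on a Friday, so the first Thursday is July 7 (6 days later).
The 3rd Thursday is 2 weeks later: 7 + 14 = 21.

July 21, 2033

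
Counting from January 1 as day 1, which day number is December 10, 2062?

344

Days in months before December: 31 + 28 + 31 + 30 + 31 + 30 + 31 + 31 + 30 + 31 + 30 = 334.
Plus 10 days into December → day 344.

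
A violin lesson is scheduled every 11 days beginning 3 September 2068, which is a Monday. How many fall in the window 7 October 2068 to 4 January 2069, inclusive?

Occurrences land 11·i days after 3 September 2068 for i = 0, 1, 2, …
7 October 2068 is 34 days after the start; 34 ÷ 11 = 3 remainder 1; since the remainder is 1, round up to i = 4. First occurrence in the window: #5 on 17 October 2068 (4×11 = 44 days in).
4 January 2069 is 123 days after the start; 123 ÷ 11 = 11 remainder 2. Last occurrence in the window: #12 on 2 January 2069.
Occurrences #5 through #12: 8 in total.

8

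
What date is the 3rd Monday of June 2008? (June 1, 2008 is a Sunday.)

2008-06-16

June 2008 begins on a Sunday, so the first Monday is June 2 (1 day later).
The 3rd Monday is 2 weeks later: 2 + 14 = 16.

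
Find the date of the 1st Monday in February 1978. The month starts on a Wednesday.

February 6, 1978

February 1978 begins on a Wednesday, so the first Monday is February 6 (5 days later).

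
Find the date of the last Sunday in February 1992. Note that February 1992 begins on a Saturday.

February 1992 begins on a Saturday, so the first Sunday is February 2 (1 day later).
February 1992 has 29 days. Adding weeks: 2, 9, 16, 23 — the last one ≤ 29 is the 23rd.

February 23, 1992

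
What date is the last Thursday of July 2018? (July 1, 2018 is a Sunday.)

July 2018 begins on a Sunday, so the first Thursday is July 5 (4 days later).
July 2018 has 31 days. Adding weeks: 5, 12, 19, 26 — the last one ≤ 31 is the 26th.

July 26, 2018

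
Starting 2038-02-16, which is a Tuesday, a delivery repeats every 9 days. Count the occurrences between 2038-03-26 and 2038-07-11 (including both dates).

Occurrences land 9·i days after 2038-02-16 for i = 0, 1, 2, …
2038-03-26 is 38 days after the start; 38 ÷ 9 = 4 remainder 2; since the remainder is 2, round up to i = 5. First occurrence in the window: #6 on 2038-04-02 (5×9 = 45 days in).
2038-07-11 is 145 days after the start; 145 ÷ 9 = 16 remainder 1. Last occurrence in the window: #17 on 2038-07-10.
Occurrences #6 through #17: 12 in total.

12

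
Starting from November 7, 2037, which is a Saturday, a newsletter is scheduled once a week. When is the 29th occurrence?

The 29th occurrence is 28 intervals after the first: 28 × 7 = 196 days after November 7, 2037.
November has 30 days — 23 days to the end of November leaves 173.
December has 31 days (142 left).
January has 31 days (111 left).
February has 28 days (83 left).
March has 31 days (52 left).
April has 30 days (22 left).
22 days into May → May 22, 2038.

May 22, 2038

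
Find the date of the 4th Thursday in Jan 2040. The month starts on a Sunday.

Jan 26, 2040

Jan 2040 begins on a Sunday, so the first Thursday is Jan 5 (4 days later).
The 4th Thursday is 3 weeks later: 5 + 21 = 26.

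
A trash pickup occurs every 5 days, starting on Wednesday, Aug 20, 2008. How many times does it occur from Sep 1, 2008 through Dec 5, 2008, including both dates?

19

Occurrences land 5·i days after Aug 20, 2008 for i = 0, 1, 2, …
Sep 1, 2008 is 12 days after the start; 12 ÷ 5 = 2 remainder 2; since the remainder is 2, round up to i = 3. First occurrence in the window: #4 on Sep 4, 2008 (3×5 = 15 days in).
Dec 5, 2008 is 107 days after the start; 107 ÷ 5 = 21 remainder 2. Last occurrence in the window: #22 on Dec 3, 2008.
Occurrences #4 through #22: 19 in total.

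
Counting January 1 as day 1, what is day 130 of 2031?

January has 31 days (130 − 31 = 99 remain).
February has 28 days (99 − 28 = 71 remain).
March has 31 days (71 − 31 = 40 remain).
April has 30 days (40 − 30 = 10 remain).
10 into May → May 10.

May 10, 2031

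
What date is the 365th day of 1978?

31 December 1978

January has 31 days (365 − 31 = 334 remain).
February has 28 days (334 − 28 = 306 remain).
March has 31 days (306 − 31 = 275 remain).
April has 30 days (275 − 30 = 245 remain).
May has 31 days (245 − 31 = 214 remain).
June has 30 days (214 − 30 = 184 remain).
July has 31 days (184 − 31 = 153 remain).
August has 31 days (153 − 31 = 122 remain).
September has 30 days (122 − 30 = 92 remain).
October has 31 days (92 − 31 = 61 remain).
November has 30 days (61 − 30 = 31 remain).
31 into December → December 31.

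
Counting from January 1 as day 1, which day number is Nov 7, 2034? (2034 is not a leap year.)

Days in months before Nov: 31 + 28 + 31 + 30 + 31 + 30 + 31 + 31 + 30 + 31 = 304.
Plus 7 days into Nov → day 311.

311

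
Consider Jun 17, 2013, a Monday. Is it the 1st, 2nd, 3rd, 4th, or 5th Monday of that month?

Day 17 falls in week ⌈17/7⌉ of the month.
Days 1–7 hold the 1st Monday, 8–14 the 2nd, 15–21 the 3rd, 22–28 the 4th, 29–31 the 5th.
17 is in the range for the 3rd.

3rd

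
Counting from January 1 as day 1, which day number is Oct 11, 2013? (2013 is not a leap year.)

Days in months before Oct: 31 + 28 + 31 + 30 + 31 + 30 + 31 + 31 + 30 = 273.
Plus 11 days into Oct → day 284.

284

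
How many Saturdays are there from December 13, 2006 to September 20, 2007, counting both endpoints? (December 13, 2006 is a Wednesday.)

40

December 13, 2006 is a Wednesday; the first Saturday on or after it is December 16, 2006 (3 days later).
From December 16, 2006 to September 20, 2007: 15 + 31 + 28 + 31 + 30 + 31 + 30 + 31 + 31 + 20 = 278 days (rest of December, January, February, March, April, May, June, July, August, September).
278 ÷ 7 = 39 full weeks with remainder 5, so 39 more Saturdays after the first → 40.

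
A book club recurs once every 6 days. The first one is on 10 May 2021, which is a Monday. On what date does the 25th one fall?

The 25th occurrence is 24 intervals after the first: 24 × 6 = 144 days after 10 May 2021.
May has 31 days — 21 days to the end of May leaves 123.
June has 30 days (93 left).
July has 31 days (62 left).
August has 31 days (31 left).
September has 30 days (1 left).
1 day into October → 1 October 2021.

1 October 2021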